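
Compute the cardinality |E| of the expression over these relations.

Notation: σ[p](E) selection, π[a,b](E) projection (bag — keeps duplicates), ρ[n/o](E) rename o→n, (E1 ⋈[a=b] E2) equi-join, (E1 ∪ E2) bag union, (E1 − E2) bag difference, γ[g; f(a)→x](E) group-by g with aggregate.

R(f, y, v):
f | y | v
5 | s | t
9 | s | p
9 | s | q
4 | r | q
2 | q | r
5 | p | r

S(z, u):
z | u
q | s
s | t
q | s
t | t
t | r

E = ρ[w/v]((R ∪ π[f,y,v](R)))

Per-node cardinality:
  R → 6
  R → 6
  π[f,y,v](R) → 6
  (R ∪ π[f,y,v](R)) → 12
  ρ[w/v]((R ∪ π[f,y,v](R))) → 12

|E| = 12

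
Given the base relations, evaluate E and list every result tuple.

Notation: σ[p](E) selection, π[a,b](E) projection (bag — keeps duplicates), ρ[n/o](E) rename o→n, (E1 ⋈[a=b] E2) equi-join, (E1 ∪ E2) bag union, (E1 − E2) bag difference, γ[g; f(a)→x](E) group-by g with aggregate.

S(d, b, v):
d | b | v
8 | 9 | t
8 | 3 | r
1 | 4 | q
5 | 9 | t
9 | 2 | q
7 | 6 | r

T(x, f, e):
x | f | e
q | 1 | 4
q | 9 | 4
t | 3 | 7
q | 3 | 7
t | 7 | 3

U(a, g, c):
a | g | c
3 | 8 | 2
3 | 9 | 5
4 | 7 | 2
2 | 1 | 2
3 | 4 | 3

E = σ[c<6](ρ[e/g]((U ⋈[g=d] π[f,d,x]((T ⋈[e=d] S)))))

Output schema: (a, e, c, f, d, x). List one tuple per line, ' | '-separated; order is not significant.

Per-node cardinality:
  U → 5
  T → 5
  S → 6
  (T ⋈[e=d] S) → 2
  π[f,d,x]((T ⋈[e=d] S)) → 2
  (U ⋈[g=d] π[f,d,x]((T ⋈[e=d] S))) → 2
  ρ[e/g]((U ⋈[g=d] π[f,d,x]((T ⋈[e=d] S)))) → 2
  σ[c<6](ρ[e/g]((U ⋈[g=d] π[f,d,x]((T ⋈[e=d] S))))) → 2

== RESULT ==
a | e | c | f | d | x
4 | 7 | 2 | 3 | 7 | q
4 | 7 | 2 | 3 | 7 | t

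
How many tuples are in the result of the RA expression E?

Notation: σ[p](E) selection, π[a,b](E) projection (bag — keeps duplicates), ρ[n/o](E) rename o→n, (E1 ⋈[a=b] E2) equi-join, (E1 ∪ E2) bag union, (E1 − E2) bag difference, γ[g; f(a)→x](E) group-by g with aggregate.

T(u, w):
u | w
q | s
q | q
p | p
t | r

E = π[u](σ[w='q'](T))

Stepwise |·|:
  T → 4
  σ[w='q'](T) → 1
  π[u](σ[w='q'](T)) → 1

|E| = 1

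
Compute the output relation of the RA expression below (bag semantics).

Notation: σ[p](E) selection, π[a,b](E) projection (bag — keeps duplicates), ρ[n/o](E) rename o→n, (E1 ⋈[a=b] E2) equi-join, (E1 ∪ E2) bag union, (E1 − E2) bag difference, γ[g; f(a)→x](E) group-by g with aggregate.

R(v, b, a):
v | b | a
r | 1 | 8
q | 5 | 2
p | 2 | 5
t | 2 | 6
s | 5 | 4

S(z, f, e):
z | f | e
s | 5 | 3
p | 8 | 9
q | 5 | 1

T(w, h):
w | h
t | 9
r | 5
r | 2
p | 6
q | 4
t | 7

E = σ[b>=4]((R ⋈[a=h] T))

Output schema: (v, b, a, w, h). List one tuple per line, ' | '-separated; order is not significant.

Stepwise |·|:
  R → 5
  T → 6
  (R ⋈[a=h] T) → 4
  σ[b>=4]((R ⋈[a=h] T)) → 2

== RESULT ==
v | b | a | w | h
q | 5 | 2 | r | 2
s | 5 | 4 | q | 4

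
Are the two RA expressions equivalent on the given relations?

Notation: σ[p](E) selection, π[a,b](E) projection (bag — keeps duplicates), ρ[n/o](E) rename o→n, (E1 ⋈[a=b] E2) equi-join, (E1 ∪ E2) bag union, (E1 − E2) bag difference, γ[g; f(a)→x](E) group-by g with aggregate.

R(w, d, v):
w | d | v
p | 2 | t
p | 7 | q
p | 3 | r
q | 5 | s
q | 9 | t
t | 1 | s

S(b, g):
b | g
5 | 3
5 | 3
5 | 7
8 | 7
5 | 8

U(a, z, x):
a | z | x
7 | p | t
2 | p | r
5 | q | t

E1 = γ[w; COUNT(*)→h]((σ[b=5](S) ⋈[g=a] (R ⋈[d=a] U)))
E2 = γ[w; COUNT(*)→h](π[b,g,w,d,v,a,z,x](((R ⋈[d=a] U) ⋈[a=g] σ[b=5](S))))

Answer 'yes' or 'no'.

E1 row counts bottom-up:
  S → 5
  σ[b=5](S) → 4
  R → 6
  U → 3
  (R ⋈[d=a] U) → 3
  (σ[b=5](S) ⋈[g=a] (R ⋈[d=a] U)) → 1
  γ[w; COUNT(*)→h]((σ[b=5](S) ⋈[g=a] (R ⋈[d=a] U))) → 1
E2 row counts bottom-up:
  R → 6
  U → 3
  (R ⋈[d=a] U) → 3
  S → 5
  σ[b=5](S) → 4
  ((R ⋈[d=a] U) ⋈[a=g] σ[b=5](S)) → 1
  π[b,g,w,d,v,a,z,x](((R ⋈[d=a] U) ⋈[a=g] σ[b=5](S))) → 1
  γ[w; COUNT(*)→h](π[b,g,w,d,v,a,z,x](((R ⋈[d=a] U) ⋈[a=g] σ[b=5](S)))) → 1

E1 and E2 produce the same multiset:
w | h
p | 1

yes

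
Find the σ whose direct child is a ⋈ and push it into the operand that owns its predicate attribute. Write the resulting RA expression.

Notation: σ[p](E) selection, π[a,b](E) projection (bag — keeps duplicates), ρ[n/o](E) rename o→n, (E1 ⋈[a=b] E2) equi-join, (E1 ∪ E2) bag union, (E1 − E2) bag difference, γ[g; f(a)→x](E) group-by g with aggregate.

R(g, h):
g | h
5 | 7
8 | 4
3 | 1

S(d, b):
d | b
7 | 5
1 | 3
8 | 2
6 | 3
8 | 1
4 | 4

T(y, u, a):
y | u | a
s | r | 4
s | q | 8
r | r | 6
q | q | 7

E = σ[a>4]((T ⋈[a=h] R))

σ filters on a, owned by the left side.
E' = (σ[a>4](T) ⋈[a=h] R)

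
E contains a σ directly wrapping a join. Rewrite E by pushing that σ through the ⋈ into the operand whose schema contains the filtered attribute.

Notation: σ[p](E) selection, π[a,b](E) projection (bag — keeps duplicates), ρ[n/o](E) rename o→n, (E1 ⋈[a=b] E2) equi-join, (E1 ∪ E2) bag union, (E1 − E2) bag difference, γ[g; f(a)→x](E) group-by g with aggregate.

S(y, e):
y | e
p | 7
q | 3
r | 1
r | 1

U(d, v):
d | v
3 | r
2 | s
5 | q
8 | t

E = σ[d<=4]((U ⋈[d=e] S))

σ filters on d, owned by the left side.
E' = (σ[d<=4](U) ⋈[d=e] S)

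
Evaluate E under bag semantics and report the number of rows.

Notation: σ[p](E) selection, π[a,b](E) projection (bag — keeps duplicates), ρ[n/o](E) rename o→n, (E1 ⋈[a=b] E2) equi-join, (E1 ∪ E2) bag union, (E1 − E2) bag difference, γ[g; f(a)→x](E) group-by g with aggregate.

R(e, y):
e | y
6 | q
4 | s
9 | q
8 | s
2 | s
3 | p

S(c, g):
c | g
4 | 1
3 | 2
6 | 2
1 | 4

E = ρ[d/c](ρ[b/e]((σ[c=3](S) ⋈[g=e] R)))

Subexpression sizes:
  S → 4
  σ[c=3](S) → 1
  R → 6
  (σ[c=3](S) ⋈[g=e] R) → 1
  ρ[b/e]((σ[c=3](S) ⋈[g=e] R)) → 1
  ρ[d/c](ρ[b/e]((σ[c=3](S) ⋈[g=e] R))) → 1

|E| = 1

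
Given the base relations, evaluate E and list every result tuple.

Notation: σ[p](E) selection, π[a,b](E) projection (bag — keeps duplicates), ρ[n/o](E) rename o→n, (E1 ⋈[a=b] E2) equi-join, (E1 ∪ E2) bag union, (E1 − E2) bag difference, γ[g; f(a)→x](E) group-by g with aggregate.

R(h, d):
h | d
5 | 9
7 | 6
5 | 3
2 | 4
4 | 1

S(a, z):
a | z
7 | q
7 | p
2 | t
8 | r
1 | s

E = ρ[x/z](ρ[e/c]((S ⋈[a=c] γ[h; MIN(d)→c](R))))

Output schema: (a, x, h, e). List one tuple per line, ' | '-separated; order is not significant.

Row counts bottom-up:
  S → 5
  R → 5
  γ[h; MIN(d)→c](R) → 4
  (S ⋈[a=c] γ[h; MIN(d)→c](R)) → 1
  ρ[e/c]((S ⋈[a=c] γ[h; MIN(d)→c](R))) → 1
  ρ[x/z](ρ[e/c]((S ⋈[a=c] γ[h; MIN(d)→c](R)))) → 1

== RESULT ==
a | x | h | e
1 | s | 4 | 1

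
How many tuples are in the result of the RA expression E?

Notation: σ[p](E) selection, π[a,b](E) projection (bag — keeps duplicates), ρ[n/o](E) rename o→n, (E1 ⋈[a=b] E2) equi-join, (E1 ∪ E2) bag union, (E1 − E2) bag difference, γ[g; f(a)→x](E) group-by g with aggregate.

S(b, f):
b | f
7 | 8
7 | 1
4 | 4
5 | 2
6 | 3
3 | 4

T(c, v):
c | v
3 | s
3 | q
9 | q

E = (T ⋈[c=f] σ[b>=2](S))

Row counts bottom-up:
  T → 3
  S → 6
  σ[b>=2](S) → 6
  (T ⋈[c=f] σ[b>=2](S)) → 2

|E| = 2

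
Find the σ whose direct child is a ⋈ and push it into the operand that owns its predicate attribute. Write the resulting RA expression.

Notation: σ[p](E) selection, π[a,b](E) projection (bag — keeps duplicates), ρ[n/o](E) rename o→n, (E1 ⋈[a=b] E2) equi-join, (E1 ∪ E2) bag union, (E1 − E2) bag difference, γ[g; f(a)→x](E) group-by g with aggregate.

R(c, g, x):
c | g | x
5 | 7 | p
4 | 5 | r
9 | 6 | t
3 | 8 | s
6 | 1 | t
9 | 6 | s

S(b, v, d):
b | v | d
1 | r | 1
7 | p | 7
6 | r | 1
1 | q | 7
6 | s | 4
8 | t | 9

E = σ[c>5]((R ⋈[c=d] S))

σ filters on c, owned by the left side.
E' = (σ[c>5](R) ⋈[c=d] S)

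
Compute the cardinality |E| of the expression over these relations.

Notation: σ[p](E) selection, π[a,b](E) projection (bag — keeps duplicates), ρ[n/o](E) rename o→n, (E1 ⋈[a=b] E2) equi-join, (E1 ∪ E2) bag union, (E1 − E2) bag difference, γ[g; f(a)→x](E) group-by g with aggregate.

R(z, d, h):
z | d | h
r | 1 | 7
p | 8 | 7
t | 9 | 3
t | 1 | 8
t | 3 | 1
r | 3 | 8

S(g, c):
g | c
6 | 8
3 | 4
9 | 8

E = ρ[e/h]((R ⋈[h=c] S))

Per-node cardinality:
  R → 6
  S → 3
  (R ⋈[h=c] S) → 4
  ρ[e/h]((R ⋈[h=c] S)) → 4

|E| = 4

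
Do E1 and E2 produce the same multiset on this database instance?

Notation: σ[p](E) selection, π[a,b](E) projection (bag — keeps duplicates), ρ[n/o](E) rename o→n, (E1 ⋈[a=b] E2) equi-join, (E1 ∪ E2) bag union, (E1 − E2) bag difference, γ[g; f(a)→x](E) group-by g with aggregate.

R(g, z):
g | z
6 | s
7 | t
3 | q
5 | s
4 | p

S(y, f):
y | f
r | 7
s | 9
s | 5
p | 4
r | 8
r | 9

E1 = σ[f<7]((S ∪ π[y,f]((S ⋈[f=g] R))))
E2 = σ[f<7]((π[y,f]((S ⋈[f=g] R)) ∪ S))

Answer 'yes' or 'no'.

E1 stepwise |·|:
  S → 6
  S → 6
  R → 5
  (S ⋈[f=g] R) → 3
  π[y,f]((S ⋈[f=g] R)) → 3
  (S ∪ π[y,f]((S ⋈[f=g] R))) → 9
  σ[f<7]((S ∪ π[y,f]((S ⋈[f=g] R)))) → 4
E2 stepwise |·|:
  S → 6
  R → 5
  (S ⋈[f=g] R) → 3
  π[y,f]((S ⋈[f=g] R)) → 3
  S → 6
  (π[y,f]((S ⋈[f=g] R)) ∪ S) → 9
  σ[f<7]((π[y,f]((S ⋈[f=g] R)) ∪ S)) → 4

E1 and E2 produce the same multiset:
y | f
p | 4
p | 4
s | 5
s | 5

yes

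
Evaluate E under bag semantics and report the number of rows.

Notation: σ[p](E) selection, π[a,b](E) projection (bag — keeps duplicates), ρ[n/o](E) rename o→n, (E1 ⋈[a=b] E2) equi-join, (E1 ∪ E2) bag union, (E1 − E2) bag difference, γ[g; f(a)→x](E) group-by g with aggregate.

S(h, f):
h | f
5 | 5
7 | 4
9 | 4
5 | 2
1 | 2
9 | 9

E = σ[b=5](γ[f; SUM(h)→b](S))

Subexpression sizes:
  S → 6
  γ[f; SUM(h)→b](S) → 4
  σ[b=5](γ[f; SUM(h)→b](S)) → 1

|E| = 1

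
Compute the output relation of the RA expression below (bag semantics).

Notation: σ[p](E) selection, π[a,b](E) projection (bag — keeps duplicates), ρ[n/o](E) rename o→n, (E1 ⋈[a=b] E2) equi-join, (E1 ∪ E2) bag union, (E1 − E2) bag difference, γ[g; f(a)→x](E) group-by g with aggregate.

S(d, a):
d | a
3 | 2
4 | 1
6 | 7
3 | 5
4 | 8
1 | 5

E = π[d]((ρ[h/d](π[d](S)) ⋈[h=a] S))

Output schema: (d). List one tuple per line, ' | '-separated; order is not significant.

Stepwise |·|:
  S → 6
  π[d](S) → 6
  ρ[h/d](π[d](S)) → 6
  S → 6
  (ρ[h/d](π[d](S)) ⋈[h=a] S) → 1
  π[d]((ρ[h/d](π[d](S)) ⋈[h=a] S)) → 1

== RESULT ==
d
4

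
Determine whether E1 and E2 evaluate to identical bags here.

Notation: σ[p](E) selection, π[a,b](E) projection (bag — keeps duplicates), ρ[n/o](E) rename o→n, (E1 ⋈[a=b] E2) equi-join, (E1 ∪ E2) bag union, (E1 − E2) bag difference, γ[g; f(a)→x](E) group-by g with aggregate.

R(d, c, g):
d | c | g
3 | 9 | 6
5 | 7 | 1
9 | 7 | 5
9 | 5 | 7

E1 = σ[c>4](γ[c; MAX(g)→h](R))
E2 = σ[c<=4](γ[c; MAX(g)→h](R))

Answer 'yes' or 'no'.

E1 per-node cardinality:
  R → 4
  γ[c; MAX(g)→h](R) → 3
  σ[c>4](γ[c; MAX(g)→h](R)) → 3
E2 per-node cardinality:
  R → 4
  γ[c; MAX(g)→h](R) → 3
  σ[c<=4](γ[c; MAX(g)→h](R)) → 0

E1 result:
c | h
5 | 7
7 | 5
9 | 6
E2 result:
c | h
(0 rows)
Witness: (7, 5) appears 1× in E1 but 0× in E2.

no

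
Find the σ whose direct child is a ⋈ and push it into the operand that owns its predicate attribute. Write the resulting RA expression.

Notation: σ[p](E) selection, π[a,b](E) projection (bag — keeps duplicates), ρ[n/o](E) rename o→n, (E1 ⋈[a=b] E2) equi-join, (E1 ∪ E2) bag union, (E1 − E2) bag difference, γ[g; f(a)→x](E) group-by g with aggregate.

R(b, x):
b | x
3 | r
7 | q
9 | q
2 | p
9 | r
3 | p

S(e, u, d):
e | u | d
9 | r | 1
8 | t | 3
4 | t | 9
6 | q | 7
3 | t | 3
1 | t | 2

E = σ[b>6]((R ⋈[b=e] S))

σ filters on b, owned by the left side.
E' = (σ[b>6](R) ⋈[b=e] S)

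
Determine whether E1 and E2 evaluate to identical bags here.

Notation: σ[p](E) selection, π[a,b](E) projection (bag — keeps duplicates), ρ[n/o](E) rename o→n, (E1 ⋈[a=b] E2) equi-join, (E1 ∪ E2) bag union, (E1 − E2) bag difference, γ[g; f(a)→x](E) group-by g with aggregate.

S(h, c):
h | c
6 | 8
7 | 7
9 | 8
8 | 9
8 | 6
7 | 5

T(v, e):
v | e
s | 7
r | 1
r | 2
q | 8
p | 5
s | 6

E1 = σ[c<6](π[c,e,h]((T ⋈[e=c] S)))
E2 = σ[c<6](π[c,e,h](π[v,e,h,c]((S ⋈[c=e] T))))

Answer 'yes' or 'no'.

E1 per-node cardinality:
  T → 6
  S → 6
  (T ⋈[e=c] S) → 5
  π[c,e,h]((T ⋈[e=c] S)) → 5
  σ[c<6](π[c,e,h]((T ⋈[e=c] S))) → 1
E2 per-node cardinality:
  S → 6
  T → 6
  (S ⋈[c=e] T) → 5
  π[v,e,h,c]((S ⋈[c=e] T)) → 5
  π[c,e,h](π[v,e,h,c]((S ⋈[c=e] T))) → 5
  σ[c<6](π[c,e,h](π[v,e,h,c]((S ⋈[c=e] T)))) → 1

E1 and E2 produce the same multiset:
c | e | h
5 | 5 | 7

yes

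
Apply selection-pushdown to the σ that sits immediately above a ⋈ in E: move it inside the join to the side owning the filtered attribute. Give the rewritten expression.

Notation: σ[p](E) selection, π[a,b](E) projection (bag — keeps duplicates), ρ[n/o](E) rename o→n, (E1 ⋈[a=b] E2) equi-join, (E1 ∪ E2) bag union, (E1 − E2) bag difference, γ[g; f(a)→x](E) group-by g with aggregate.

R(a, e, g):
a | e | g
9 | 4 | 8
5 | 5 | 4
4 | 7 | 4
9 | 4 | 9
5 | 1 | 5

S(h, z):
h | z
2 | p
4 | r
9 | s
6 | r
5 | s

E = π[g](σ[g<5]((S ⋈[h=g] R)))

σ filters on g, owned by the right side.
E' = π[g]((S ⋈[h=g] σ[g<5](R)))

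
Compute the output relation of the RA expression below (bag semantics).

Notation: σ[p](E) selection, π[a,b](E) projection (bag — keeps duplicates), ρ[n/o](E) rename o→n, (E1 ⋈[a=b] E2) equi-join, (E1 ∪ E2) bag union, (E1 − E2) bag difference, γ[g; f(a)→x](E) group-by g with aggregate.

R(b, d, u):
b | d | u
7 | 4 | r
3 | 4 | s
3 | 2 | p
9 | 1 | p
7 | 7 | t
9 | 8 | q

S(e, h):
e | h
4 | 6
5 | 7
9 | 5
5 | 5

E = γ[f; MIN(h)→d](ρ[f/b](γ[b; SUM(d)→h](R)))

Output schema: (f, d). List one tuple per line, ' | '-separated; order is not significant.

Row counts bottom-up:
  R → 6
  γ[b; SUM(d)→h](R) → 3
  ρ[f/b](γ[b; SUM(d)→h](R)) → 3
  γ[f; MIN(h)→d](ρ[f/b](γ[b; SUM(d)→h](R))) → 3

== RESULT ==
f | d
3 | 6
7 | 11
9 | 9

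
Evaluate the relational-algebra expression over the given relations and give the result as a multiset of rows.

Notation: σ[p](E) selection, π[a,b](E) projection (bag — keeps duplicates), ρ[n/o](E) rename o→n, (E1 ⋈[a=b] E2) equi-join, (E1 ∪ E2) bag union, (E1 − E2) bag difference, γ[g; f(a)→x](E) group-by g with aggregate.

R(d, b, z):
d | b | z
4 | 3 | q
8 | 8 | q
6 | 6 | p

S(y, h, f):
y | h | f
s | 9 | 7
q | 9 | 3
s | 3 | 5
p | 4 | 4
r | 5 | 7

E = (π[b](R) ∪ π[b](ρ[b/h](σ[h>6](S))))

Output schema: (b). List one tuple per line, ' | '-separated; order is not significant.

Per-node cardinality:
  R → 3
  π[b](R) → 3
  S → 5
  σ[h>6](S) → 2
  ρ[b/h](σ[h>6](S)) → 2
  π[b](ρ[b/h](σ[h>6](S))) → 2
  (π[b](R) ∪ π[b](ρ[b/h](σ[h>6](S)))) → 5

== RESULT ==
b
3
6
8
9
9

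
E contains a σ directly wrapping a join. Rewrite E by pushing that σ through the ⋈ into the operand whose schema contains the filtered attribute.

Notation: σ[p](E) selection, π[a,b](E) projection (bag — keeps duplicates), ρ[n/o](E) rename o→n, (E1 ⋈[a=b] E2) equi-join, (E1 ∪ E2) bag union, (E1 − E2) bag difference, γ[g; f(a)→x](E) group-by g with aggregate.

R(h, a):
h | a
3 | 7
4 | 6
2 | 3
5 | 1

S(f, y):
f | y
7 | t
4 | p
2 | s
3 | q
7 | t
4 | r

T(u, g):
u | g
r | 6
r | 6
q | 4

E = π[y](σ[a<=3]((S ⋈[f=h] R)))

σ filters on a, owned by the right side.
E' = π[y]((S ⋈[f=h] σ[a<=3](R)))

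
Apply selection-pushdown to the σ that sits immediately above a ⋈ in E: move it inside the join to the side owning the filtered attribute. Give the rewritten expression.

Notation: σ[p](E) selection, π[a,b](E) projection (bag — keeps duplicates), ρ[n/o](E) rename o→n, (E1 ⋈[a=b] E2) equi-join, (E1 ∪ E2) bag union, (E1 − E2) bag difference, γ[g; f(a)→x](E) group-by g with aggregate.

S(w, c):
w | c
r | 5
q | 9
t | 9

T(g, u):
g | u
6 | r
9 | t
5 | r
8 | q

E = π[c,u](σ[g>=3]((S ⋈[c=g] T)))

σ filters on g, owned by the right side.
E' = π[c,u]((S ⋈[c=g] σ[g>=3](T)))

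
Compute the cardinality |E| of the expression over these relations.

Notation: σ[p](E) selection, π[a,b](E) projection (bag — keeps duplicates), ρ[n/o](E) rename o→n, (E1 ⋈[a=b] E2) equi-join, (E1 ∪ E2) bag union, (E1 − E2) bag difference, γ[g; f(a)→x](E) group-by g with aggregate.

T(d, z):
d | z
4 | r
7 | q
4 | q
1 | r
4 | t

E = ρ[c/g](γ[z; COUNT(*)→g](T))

Subexpression sizes:
  T → 5
  γ[z; COUNT(*)→g](T) → 3
  ρ[c/g](γ[z; COUNT(*)→g](T)) → 3

|E| = 3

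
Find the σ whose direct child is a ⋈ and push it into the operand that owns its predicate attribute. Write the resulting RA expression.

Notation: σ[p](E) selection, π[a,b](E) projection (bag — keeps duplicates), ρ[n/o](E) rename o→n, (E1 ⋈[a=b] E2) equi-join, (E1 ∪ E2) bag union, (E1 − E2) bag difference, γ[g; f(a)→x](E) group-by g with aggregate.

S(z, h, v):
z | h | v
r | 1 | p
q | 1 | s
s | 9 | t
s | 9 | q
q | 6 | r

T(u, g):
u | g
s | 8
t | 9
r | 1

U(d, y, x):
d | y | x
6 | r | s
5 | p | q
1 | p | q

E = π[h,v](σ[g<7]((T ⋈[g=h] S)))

σ filters on g, owned by the left side.
E' = π[h,v]((σ[g<7](T) ⋈[g=h] S))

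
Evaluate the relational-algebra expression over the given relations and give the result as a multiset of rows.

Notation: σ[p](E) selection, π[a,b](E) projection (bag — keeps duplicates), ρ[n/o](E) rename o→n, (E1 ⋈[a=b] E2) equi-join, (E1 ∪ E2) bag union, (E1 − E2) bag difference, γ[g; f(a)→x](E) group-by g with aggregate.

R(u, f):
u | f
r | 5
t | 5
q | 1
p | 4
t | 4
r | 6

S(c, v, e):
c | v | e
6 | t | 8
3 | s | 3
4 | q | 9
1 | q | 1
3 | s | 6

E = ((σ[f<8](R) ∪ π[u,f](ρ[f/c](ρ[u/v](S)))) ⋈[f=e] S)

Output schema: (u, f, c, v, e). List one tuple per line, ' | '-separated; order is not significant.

Per-node cardinality:
  R → 6
  σ[f<8](R) → 6
  S → 5
  ρ[u/v](S) → 5
  ρ[f/c](ρ[u/v](S)) → 5
  π[u,f](ρ[f/c](ρ[u/v](S))) → 5
  (σ[f<8](R) ∪ π[u,f](ρ[f/c](ρ[u/v](S)))) → 11
  S → 5
  ((σ[f<8](R) ∪ π[u,f](ρ[f/c](ρ[u/v](S)))) ⋈[f=e] S) → 6

== RESULT ==
u | f | c | v | e
q | 1 | 1 | q | 1
q | 1 | 1 | q | 1
r | 6 | 3 | s | 6
s | 3 | 3 | s | 3
s | 3 | 3 | s | 3
t | 6 | 3 | s | 6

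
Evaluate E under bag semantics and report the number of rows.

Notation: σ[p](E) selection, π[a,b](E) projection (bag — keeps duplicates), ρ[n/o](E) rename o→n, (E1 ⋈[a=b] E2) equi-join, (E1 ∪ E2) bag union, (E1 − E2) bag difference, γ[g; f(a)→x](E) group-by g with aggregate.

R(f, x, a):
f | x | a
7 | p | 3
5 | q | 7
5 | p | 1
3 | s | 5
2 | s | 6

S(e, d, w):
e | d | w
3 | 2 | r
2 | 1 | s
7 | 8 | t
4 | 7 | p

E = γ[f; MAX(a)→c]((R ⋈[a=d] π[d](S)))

Subexpression sizes:
  R → 5
  S → 4
  π[d](S) → 4
  (R ⋈[a=d] π[d](S)) → 2
  γ[f; MAX(a)→c]((R ⋈[a=d] π[d](S))) → 1

|E| = 1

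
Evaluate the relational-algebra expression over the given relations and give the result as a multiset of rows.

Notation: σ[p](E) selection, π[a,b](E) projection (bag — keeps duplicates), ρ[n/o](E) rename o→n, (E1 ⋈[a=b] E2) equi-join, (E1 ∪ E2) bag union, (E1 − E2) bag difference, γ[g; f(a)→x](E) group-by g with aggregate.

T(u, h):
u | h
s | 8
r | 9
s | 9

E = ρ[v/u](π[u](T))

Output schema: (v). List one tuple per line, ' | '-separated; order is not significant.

Subexpression sizes:
  T → 3
  π[u](T) → 3
  ρ[v/u](π[u](T)) → 3

== RESULT ==
v
r
s
s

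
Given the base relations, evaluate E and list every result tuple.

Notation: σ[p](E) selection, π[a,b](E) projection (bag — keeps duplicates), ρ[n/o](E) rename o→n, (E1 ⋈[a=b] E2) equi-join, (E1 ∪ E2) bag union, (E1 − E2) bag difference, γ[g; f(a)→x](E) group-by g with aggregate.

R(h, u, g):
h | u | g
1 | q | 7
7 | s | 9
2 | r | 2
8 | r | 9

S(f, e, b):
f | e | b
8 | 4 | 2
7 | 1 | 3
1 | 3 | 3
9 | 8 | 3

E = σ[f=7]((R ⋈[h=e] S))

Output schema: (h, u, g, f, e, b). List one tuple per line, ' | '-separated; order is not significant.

Row counts bottom-up:
  R → 4
  S → 4
  (R ⋈[h=e] S) → 2
  σ[f=7]((R ⋈[h=e] S)) → 1

== RESULT ==
h | u | g | f | e | b
1 | q | 7 | 7 | 1 | 3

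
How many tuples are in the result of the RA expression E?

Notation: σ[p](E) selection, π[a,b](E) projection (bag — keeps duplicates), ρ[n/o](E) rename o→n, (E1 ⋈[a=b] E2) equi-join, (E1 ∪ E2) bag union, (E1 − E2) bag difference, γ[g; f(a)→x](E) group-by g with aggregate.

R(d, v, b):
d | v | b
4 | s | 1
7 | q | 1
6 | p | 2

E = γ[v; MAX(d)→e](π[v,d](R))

Stepwise |·|:
  R → 3
  π[v,d](R) → 3
  γ[v; MAX(d)→e](π[v,d](R)) → 3

|E| = 3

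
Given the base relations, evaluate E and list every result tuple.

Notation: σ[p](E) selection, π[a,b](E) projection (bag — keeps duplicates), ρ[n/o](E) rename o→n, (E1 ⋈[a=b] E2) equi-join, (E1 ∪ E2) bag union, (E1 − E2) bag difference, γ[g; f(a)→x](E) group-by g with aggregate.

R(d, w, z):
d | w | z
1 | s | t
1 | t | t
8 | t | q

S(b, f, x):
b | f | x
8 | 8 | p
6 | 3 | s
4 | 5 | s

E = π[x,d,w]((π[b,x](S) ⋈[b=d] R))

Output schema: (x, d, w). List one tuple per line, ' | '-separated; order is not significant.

Row counts bottom-up:
  S → 3
  π[b,x](S) → 3
  R → 3
  (π[b,x](S) ⋈[b=d] R) → 1
  π[x,d,w]((π[b,x](S) ⋈[b=d] R)) → 1

== RESULT ==
x | d | w
p | 8 | t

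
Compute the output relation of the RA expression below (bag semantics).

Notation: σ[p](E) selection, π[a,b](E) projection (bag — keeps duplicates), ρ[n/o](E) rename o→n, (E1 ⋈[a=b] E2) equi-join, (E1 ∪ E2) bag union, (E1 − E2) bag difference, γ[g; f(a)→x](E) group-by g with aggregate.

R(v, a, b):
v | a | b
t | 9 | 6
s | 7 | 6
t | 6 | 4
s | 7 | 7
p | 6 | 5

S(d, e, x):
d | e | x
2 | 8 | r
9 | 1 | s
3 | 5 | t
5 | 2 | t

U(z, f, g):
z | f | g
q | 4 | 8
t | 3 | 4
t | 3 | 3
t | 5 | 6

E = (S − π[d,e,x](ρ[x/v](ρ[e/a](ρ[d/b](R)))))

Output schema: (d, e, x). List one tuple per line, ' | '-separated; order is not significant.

Per-node cardinality:
  S → 4
  R → 5
  ρ[d/b](R) → 5
  ρ[e/a](ρ[d/b](R)) → 5
  ρ[x/v](ρ[e/a](ρ[d/b](R))) → 5
  π[d,e,x](ρ[x/v](ρ[e/a](ρ[d/b](R)))) → 5
  (S − π[d,e,x](ρ[x/v](ρ[e/a](ρ[d/b](R))))) → 4

== RESULT ==
d | e | x
2 | 8 | r
3 | 5 | t
5 | 2 | t
9 | 1 | s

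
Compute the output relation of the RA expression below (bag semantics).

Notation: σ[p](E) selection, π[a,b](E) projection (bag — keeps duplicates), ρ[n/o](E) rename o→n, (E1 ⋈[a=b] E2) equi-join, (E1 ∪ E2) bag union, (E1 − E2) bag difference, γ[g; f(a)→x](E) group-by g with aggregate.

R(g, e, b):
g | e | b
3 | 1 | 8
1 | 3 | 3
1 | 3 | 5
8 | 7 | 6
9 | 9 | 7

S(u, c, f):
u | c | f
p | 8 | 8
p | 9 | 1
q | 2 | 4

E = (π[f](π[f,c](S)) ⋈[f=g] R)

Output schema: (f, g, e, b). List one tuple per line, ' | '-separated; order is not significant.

Stepwise |·|:
  S → 3
  π[f,c](S) → 3
  π[f](π[f,c](S)) → 3
  R → 5
  (π[f](π[f,c](S)) ⋈[f=g] R) → 3

== RESULT ==
f | g | e | b
1 | 1 | 3 | 3
1 | 1 | 3 | 5
8 | 8 | 7 | 6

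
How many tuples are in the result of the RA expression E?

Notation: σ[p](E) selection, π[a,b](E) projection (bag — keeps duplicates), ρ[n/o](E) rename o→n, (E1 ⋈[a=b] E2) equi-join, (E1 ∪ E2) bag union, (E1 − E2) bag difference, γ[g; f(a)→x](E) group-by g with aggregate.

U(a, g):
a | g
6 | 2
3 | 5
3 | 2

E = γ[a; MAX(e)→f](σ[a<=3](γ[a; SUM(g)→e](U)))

Row counts bottom-up:
  U → 3
  γ[a; SUM(g)→e](U) → 2
  σ[a<=3](γ[a; SUM(g)→e](U)) → 1
  γ[a; MAX(e)→f](σ[a<=3](γ[a; SUM(g)→e](U))) → 1

|E| = 1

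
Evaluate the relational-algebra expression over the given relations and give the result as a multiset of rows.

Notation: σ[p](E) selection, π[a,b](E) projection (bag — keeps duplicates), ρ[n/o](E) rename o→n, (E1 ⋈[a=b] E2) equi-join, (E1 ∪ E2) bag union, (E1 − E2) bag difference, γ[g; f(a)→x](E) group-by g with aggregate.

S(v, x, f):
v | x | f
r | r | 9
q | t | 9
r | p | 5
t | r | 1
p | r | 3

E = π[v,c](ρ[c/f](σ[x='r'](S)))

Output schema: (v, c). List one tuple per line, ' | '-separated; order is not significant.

Per-node cardinality:
  S → 5
  σ[x='r'](S) → 3
  ρ[c/f](σ[x='r'](S)) → 3
  π[v,c](ρ[c/f](σ[x='r'](S))) → 3

== RESULT ==
v | c
p | 3
r | 9
t | 1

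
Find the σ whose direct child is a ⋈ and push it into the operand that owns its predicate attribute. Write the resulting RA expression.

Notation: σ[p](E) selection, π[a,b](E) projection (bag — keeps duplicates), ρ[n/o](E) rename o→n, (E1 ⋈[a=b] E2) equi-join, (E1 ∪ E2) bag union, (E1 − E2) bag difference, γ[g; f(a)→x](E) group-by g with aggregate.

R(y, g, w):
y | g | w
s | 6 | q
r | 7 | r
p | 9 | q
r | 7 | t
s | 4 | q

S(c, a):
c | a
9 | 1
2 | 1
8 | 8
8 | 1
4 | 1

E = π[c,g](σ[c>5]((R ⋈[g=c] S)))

σ filters on c, owned by the right side.
E' = π[c,g]((R ⋈[g=c] σ[c>5](S)))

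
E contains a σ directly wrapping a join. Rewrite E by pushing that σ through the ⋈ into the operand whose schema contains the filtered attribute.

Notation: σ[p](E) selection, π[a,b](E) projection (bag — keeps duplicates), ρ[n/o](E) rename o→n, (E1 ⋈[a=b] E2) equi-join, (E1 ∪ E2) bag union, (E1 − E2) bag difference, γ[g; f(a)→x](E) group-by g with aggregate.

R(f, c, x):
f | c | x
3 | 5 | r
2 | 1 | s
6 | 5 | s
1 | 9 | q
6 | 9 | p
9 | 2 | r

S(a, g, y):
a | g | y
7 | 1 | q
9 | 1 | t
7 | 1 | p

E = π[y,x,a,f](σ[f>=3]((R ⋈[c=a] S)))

σ filters on f, owned by the left side.
E' = π[y,x,a,f]((σ[f>=3](R) ⋈[c=a] S))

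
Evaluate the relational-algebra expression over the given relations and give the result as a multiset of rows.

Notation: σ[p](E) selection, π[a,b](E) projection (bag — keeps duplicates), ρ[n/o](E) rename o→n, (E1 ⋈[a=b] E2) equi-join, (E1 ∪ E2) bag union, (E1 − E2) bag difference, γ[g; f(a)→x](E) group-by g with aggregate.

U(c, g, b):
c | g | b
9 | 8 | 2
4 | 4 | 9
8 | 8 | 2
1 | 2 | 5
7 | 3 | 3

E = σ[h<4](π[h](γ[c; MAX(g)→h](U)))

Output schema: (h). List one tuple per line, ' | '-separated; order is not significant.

Per-node cardinality:
  U → 5
  γ[c; MAX(g)→h](U) → 5
  π[h](γ[c; MAX(g)→h](U)) → 5
  σ[h<4](π[h](γ[c; MAX(g)→h](U))) → 2

== RESULT ==
h
2
3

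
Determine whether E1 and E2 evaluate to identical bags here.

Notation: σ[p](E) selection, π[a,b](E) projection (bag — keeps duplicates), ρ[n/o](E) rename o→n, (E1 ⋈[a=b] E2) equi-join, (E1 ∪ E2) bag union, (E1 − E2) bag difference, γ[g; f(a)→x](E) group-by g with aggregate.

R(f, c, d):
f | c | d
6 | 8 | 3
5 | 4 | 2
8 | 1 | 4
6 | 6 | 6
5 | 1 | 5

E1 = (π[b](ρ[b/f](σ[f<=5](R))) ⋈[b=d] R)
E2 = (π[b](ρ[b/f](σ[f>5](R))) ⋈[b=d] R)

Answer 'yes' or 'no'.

E1 per-node cardinality:
  R → 5
  σ[f<=5](R) → 2
  ρ[b/f](σ[f<=5](R)) → 2
  π[b](ρ[b/f](σ[f<=5](R))) → 2
  R → 5
  (π[b](ρ[b/f](σ[f<=5](R))) ⋈[b=d] R) → 2
E2 per-node cardinality:
  R → 5
  σ[f>5](R) → 3
  ρ[b/f](σ[f>5](R)) → 3
  π[b](ρ[b/f](σ[f>5](R))) → 3
  R → 5
  (π[b](ρ[b/f](σ[f>5](R))) ⋈[b=d] R) → 2

E1 result:
b | f | c | d
5 | 5 | 1 | 5
5 | 5 | 1 | 5
E2 result:
b | f | c | d
6 | 6 | 6 | 6
6 | 6 | 6 | 6
Witness: (6, 6, 6, 6) appears 0× in E1 but 2× in E2.

no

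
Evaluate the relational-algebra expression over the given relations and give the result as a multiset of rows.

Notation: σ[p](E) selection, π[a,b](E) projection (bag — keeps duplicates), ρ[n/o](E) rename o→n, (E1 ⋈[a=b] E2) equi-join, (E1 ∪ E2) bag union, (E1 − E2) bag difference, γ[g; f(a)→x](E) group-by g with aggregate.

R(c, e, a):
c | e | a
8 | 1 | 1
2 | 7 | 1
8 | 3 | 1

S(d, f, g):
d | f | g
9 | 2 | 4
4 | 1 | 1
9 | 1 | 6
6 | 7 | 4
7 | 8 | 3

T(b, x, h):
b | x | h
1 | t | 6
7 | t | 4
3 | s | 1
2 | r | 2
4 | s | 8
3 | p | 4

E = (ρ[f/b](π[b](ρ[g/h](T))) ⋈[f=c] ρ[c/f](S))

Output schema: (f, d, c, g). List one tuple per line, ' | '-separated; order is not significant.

Row counts bottom-up:
  T → 6
  ρ[g/h](T) → 6
  π[b](ρ[g/h](T)) → 6
  ρ[f/b](π[b](ρ[g/h](T))) → 6
  S → 5
  ρ[c/f](S) → 5
  (ρ[f/b](π[b](ρ[g/h](T))) ⋈[f=c] ρ[c/f](S)) → 4

== RESULT ==
f | d | c | g
1 | 4 | 1 | 1
1 | 9 | 1 | 6
2 | 9 | 2 | 4
7 | 6 | 7 | 4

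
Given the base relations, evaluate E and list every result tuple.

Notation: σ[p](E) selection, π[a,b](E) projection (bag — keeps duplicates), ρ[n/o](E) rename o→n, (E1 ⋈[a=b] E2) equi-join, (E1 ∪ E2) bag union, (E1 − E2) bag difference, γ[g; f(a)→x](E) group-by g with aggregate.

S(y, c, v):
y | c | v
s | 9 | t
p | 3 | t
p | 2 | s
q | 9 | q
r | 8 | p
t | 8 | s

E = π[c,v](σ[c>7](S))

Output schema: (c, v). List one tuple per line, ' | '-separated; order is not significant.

Per-node cardinality:
  S → 6
  σ[c>7](S) → 4
  π[c,v](σ[c>7](S)) → 4

== RESULT ==
c | v
8 | p
8 | s
9 | q
9 | t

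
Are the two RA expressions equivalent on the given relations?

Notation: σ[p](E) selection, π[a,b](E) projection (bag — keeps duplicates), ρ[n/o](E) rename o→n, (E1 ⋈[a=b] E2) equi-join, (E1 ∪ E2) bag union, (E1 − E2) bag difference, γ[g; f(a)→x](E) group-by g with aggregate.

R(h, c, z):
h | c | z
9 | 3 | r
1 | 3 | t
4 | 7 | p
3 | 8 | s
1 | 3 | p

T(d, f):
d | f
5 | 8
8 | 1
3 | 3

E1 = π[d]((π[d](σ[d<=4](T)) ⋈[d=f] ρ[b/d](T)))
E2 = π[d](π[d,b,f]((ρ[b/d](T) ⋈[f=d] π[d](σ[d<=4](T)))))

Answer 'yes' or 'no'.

E1 per-node cardinality:
  T → 3
  σ[d<=4](T) → 1
  π[d](σ[d<=4](T)) → 1
  T → 3
  ρ[b/d](T) → 3
  (π[d](σ[d<=4](T)) ⋈[d=f] ρ[b/d](T)) → 1
  π[d]((π[d](σ[d<=4](T)) ⋈[d=f] ρ[b/d](T))) → 1
E2 per-node cardinality:
  T → 3
  ρ[b/d](T) → 3
  T → 3
  σ[d<=4](T) → 1
  π[d](σ[d<=4](T)) → 1
  (ρ[b/d](T) ⋈[f=d] π[d](σ[d<=4](T))) → 1
  π[d,b,f]((ρ[b/d](T) ⋈[f=d] π[d](σ[d<=4](T)))) → 1
  π[d](π[d,b,f]((ρ[b/d](T) ⋈[f=d] π[d](σ[d<=4](T))))) → 1

E1 and E2 produce the same multiset:
d
3

yes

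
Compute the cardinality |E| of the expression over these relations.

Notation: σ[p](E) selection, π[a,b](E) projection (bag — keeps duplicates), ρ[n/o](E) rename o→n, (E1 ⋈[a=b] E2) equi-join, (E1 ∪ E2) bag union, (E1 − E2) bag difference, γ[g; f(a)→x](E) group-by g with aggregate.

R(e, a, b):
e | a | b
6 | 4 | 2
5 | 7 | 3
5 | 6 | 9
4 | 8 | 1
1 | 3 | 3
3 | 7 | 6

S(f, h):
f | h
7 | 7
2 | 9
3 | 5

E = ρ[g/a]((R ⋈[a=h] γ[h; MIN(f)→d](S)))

Stepwise |·|:
  R → 6
  S → 3
  γ[h; MIN(f)→d](S) → 3
  (R ⋈[a=h] γ[h; MIN(f)→d](S)) → 2
  ρ[g/a]((R ⋈[a=h] γ[h; MIN(f)→d](S))) → 2

|E| = 2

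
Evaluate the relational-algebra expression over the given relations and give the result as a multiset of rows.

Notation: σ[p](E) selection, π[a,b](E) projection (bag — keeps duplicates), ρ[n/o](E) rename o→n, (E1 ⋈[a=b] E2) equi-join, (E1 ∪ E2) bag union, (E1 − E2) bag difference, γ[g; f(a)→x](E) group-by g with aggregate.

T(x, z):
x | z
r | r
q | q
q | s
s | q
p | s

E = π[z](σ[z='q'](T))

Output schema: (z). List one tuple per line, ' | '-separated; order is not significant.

Stepwise |·|:
  T → 5
  σ[z='q'](T) → 2
  π[z](σ[z='q'](T)) → 2

== RESULT ==
z
q
q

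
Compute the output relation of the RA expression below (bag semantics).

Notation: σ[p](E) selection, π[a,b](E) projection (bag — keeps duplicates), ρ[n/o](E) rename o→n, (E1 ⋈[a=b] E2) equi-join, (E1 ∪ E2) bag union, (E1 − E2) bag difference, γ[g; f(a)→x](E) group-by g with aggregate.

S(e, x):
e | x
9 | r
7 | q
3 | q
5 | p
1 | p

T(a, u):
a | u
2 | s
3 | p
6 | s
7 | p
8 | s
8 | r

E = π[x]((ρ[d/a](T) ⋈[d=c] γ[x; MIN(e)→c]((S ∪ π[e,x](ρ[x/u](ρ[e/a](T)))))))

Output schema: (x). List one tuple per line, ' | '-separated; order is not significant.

Row counts bottom-up:
  T → 6
  ρ[d/a](T) → 6
  S → 5
  T → 6
  ρ[e/a](T) → 6
  ρ[x/u](ρ[e/a](T)) → 6
  π[e,x](ρ[x/u](ρ[e/a](T))) → 6
  (S ∪ π[e,x](ρ[x/u](ρ[e/a](T)))) → 11
  γ[x; MIN(e)→c]((S ∪ π[e,x](ρ[x/u](ρ[e/a](T))))) → 4
  (ρ[d/a](T) ⋈[d=c] γ[x; MIN(e)→c]((S ∪ π[e,x](ρ[x/u](ρ[e/a](T)))))) → 4
  π[x]((ρ[d/a](T) ⋈[d=c] γ[x; MIN(e)→c]((S ∪ π[e,x](ρ[x/u](ρ[e/a](T))))))) → 4

== RESULT ==
x
q
r
r
s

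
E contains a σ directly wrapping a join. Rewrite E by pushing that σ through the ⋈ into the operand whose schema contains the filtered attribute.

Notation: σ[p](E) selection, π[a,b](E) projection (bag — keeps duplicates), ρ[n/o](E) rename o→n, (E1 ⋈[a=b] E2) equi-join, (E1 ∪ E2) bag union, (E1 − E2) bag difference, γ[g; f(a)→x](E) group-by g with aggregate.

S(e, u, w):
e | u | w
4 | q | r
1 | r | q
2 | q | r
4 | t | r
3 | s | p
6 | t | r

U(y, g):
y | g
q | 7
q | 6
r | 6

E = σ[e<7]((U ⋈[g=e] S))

σ filters on e, owned by the right side.
E' = (U ⋈[g=e] σ[e<7](S))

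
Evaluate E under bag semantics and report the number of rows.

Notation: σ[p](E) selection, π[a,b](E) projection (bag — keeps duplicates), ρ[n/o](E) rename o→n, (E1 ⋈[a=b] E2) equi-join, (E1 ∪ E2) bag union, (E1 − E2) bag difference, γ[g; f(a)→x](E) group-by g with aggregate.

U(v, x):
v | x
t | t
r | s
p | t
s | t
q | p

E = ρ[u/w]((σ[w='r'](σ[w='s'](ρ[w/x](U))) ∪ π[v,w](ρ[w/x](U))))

Per-node cardinality:
  U → 5
  ρ[w/x](U) → 5
  σ[w='s'](ρ[w/x](U)) → 1
  σ[w='r'](σ[w='s'](ρ[w/x](U))) → 0
  U → 5
  ρ[w/x](U) → 5
  π[v,w](ρ[w/x](U)) → 5
  (σ[w='r'](σ[w='s'](ρ[w/x](U))) ∪ π[v,w](ρ[w/x](U))) → 5
  ρ[u/w]((σ[w='r'](σ[w='s'](ρ[w/x](U))) ∪ π[v,w](ρ[w/x](U)))) → 5

|E| = 5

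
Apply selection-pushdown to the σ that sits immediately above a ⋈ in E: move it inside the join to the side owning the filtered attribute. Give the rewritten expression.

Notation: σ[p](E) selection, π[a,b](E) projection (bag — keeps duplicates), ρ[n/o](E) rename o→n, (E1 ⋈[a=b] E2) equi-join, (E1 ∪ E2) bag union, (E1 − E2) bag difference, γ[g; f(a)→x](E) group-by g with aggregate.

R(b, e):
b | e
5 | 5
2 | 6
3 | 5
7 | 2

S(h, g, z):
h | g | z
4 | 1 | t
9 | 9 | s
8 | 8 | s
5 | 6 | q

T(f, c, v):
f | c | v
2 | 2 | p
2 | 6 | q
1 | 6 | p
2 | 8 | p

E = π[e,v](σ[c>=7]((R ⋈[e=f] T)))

σ filters on c, owned by the right side.
E' = π[e,v]((R ⋈[e=f] σ[c>=7](T)))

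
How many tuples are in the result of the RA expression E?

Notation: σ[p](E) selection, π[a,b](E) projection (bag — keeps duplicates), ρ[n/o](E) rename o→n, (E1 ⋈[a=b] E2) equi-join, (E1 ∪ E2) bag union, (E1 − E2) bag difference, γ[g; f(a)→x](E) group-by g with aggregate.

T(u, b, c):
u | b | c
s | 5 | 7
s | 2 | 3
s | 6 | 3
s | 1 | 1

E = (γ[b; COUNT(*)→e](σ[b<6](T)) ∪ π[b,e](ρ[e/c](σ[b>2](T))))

Subexpression sizes:
  T → 4
  σ[b<6](T) → 3
  γ[b; COUNT(*)→e](σ[b<6](T)) → 3
  T → 4
  σ[b>2](T) → 2
  ρ[e/c](σ[b>2](T)) → 2
  π[b,e](ρ[e/c](σ[b>2](T))) → 2
  (γ[b; COUNT(*)→e](σ[b<6](T)) ∪ π[b,e](ρ[e/c](σ[b>2](T)))) → 5

|E| = 5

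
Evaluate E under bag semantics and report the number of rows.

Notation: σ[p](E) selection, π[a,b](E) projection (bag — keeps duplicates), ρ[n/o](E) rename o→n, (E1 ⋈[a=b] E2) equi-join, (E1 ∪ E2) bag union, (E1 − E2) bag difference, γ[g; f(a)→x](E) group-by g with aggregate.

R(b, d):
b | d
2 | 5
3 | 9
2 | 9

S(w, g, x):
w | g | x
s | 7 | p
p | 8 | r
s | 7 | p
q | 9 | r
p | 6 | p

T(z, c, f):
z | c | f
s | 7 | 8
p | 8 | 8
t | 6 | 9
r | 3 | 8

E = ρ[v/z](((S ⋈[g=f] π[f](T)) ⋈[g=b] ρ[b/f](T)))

Stepwise |·|:
  S → 5
  T → 4
  π[f](T) → 4
  (S ⋈[g=f] π[f](T)) → 4
  T → 4
  ρ[b/f](T) → 4
  ((S ⋈[g=f] π[f](T)) ⋈[g=b] ρ[b/f](T)) → 10
  ρ[v/z](((S ⋈[g=f] π[f](T)) ⋈[g=b] ρ[b/f](T))) → 10

|E| = 10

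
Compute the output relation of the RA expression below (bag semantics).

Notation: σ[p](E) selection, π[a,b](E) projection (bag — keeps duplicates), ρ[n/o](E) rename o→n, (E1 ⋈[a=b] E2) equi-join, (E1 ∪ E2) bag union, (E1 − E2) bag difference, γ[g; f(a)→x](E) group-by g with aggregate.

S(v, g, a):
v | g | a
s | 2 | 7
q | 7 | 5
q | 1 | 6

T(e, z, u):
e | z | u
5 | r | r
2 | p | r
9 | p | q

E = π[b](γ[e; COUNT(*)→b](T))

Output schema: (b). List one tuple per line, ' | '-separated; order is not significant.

Stepwise |·|:
  T → 3
  γ[e; COUNT(*)→b](T) → 3
  π[b](γ[e; COUNT(*)→b](T)) → 3

== RESULT ==
b
1
1
1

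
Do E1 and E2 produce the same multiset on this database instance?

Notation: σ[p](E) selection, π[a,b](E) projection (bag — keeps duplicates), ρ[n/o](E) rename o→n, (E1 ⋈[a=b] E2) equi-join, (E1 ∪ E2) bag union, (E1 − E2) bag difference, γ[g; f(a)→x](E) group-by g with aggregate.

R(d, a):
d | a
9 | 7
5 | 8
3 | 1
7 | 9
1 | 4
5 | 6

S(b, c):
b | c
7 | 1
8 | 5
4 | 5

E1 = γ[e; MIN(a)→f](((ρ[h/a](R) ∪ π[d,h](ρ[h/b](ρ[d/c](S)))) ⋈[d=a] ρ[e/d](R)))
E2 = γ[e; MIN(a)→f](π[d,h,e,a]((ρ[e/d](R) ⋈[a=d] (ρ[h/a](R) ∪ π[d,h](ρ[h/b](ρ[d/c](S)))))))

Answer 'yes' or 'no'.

E1 stepwise |·|:
  R → 6
  ρ[h/a](R) → 6
  S → 3
  ρ[d/c](S) → 3
  ρ[h/b](ρ[d/c](S)) → 3
  π[d,h](ρ[h/b](ρ[d/c](S))) → 3
  (ρ[h/a](R) ∪ π[d,h](ρ[h/b](ρ[d/c](S)))) → 9
  R → 6
  ρ[e/d](R) → 6
  ((ρ[h/a](R) ∪ π[d,h](ρ[h/b](ρ[d/c](S)))) ⋈[d=a] ρ[e/d](R)) → 4
  γ[e; MIN(a)→f](((ρ[h/a](R) ∪ π[d,h](ρ[h/b](ρ[d/c](S)))) ⋈[d=a] ρ[e/d](R))) → 3
E2 stepwise |·|:
  R → 6
  ρ[e/d](R) → 6
  R → 6
  ρ[h/a](R) → 6
  S → 3
  ρ[d/c](S) → 3
  ρ[h/b](ρ[d/c](S)) → 3
  π[d,h](ρ[h/b](ρ[d/c](S))) → 3
  (ρ[h/a](R) ∪ π[d,h](ρ[h/b](ρ[d/c](S)))) → 9
  (ρ[e/d](R) ⋈[a=d] (ρ[h/a](R) ∪ π[d,h](ρ[h/b](ρ[d/c](S))))) → 4
  π[d,h,e,a]((ρ[e/d](R) ⋈[a=d] (ρ[h/a](R) ∪ π[d,h](ρ[h/b](ρ[d/c](S)))))) → 4
  γ[e; MIN(a)→f](π[d,h,e,a]((ρ[e/d](R) ⋈[a=d] (ρ[h/a](R) ∪ π[d,h](ρ[h/b](ρ[d/c](S))))))) → 3

E1 and E2 produce the same multiset:
e | f
3 | 1
7 | 9
9 | 7

yes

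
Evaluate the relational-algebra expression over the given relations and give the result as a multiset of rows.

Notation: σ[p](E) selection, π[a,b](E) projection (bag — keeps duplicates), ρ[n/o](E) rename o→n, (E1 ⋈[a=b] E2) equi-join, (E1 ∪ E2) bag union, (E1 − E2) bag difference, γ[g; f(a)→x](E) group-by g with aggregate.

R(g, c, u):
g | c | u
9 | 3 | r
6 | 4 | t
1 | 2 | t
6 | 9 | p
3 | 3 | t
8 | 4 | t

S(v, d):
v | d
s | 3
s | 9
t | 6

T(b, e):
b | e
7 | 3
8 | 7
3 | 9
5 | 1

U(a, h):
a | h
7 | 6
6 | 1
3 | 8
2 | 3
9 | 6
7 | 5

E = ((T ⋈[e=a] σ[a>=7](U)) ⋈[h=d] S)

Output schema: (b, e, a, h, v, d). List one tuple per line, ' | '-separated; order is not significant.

Row counts bottom-up:
  T → 4
  U → 6
  σ[a>=7](U) → 3
  (T ⋈[e=a] σ[a>=7](U)) → 3
  S → 3
  ((T ⋈[e=a] σ[a>=7](U)) ⋈[h=d] S) → 2

== RESULT ==
b | e | a | h | v | d
3 | 9 | 9 | 6 | t | 6
8 | 7 | 7 | 6 | t | 6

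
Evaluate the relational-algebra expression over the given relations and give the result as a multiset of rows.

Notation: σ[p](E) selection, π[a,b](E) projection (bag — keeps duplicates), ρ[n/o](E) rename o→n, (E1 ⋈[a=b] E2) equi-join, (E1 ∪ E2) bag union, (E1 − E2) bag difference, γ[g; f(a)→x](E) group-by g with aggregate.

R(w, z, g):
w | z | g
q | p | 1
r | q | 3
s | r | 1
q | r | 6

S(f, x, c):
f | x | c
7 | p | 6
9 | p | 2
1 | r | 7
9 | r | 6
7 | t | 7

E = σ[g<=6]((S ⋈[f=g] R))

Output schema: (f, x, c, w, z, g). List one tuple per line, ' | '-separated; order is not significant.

Row counts bottom-up:
  S → 5
  R → 4
  (S ⋈[f=g] R) → 2
  σ[g<=6]((S ⋈[f=g] R)) → 2

== RESULT ==
f | x | c | w | z | g
1 | r | 7 | q | p | 1
1 | r | 7 | s | r | 1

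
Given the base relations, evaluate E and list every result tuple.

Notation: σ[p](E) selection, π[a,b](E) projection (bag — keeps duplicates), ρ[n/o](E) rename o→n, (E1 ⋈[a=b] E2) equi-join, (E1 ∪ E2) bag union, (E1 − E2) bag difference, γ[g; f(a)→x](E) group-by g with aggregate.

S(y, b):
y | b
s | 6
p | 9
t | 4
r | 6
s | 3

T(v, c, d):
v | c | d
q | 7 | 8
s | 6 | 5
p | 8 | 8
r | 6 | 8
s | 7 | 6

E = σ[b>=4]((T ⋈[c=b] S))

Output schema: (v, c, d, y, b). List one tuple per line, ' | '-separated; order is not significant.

Subexpression sizes:
  T → 5
  S → 5
  (T ⋈[c=b] S) → 4
  σ[b>=4]((T ⋈[c=b] S)) → 4

== RESULT ==
v | c | d | y | b
r | 6 | 8 | r | 6
r | 6 | 8 | s | 6
s | 6 | 5 | r | 6
s | 6 | 5 | s | 6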